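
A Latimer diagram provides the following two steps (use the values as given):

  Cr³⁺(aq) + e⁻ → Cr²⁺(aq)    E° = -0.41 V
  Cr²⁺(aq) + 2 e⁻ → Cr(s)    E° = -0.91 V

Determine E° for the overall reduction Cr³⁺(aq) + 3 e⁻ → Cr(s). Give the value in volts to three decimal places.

-0.743 V

Standard free energies of sequential steps add: ΔG°₃ = ΔG°₁ + ΔG°₂, so n₃E°₃ = n₁E°₁ + n₂E°₂.
E°₃ = (1×-0.41 + 2×-0.91) / 3 = (-2.230) / 3 = -0.743 V.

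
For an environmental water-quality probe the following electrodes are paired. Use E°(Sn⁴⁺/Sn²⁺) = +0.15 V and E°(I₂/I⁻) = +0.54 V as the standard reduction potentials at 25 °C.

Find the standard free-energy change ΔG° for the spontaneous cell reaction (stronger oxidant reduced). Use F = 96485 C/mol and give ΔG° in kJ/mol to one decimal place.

-75.3 kJ/mol

I₂/I⁻ (E° = +0.54 V) is the cathode; Sn⁴⁺/Sn²⁺ (E° = +0.15 V) is the anode, so E°cell = +0.39 V.
Balancing electrons gives n = 2 (lcm of 2 and 2).
ΔG° = −nFE° = −(2)(96485)(+0.39) = -75,258 J = -75.3 kJ/mol.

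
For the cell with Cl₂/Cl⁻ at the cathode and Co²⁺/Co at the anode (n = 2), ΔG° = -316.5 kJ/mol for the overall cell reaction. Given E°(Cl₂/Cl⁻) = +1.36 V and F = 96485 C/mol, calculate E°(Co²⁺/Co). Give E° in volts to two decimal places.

E°cell = −ΔG°/(nF) = −(-316.5×10³)/((2)(96485)) = +1.640 V.
Since Cl₂/Cl⁻ is the cathode and Co²⁺/Co the anode, E°cell = E°(Cl₂/Cl⁻) − E°(Co²⁺/Co).
So E°(Co²⁺/Co) = E°(Cl₂/Cl⁻) − E°cell = (+1.36) − (+1.640) = -0.28 V.

-0.28 V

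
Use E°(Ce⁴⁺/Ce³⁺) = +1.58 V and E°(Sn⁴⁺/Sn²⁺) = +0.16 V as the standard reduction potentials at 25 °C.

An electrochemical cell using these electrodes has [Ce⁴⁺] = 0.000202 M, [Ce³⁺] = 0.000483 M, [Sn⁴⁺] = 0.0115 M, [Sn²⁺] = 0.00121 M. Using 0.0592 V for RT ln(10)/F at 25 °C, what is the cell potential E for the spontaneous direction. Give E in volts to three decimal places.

+1.369 V

Ce⁴⁺/Ce³⁺ is the cathode (higher E°), Sn⁴⁺/Sn²⁺ the anode: E°cell = +1.58 − (+0.16) = +1.42 V, n = 2.
Overall: 2 Ce⁴⁺(aq) + Sn²⁺(aq) → 2 Ce³⁺(aq) + Sn⁴⁺(aq)
Q = [Ce³⁺]^2·[Sn⁴⁺] / ([Ce⁴⁺]^2·[Sn²⁺]); log Q = 1.735.
E = E° − (0.0592/n) log Q = +1.42 − (0.0592/2)(1.735) = +1.369 V.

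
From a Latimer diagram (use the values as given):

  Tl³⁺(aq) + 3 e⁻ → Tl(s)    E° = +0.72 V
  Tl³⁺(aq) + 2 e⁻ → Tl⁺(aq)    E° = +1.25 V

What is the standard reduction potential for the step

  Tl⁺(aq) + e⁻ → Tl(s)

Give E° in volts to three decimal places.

Sequential free energies add, so n₃E°₃ = n₁E°₁ + n₂E°₂.
With n₃ = 3, and the known step contributing 2×(+1.25) V, the unknown satisfies 1·E° = 3×(+0.72) − 2×(+1.25) = -0.340.
E° = -0.340 / 1 = -0.340 V.

-0.340 V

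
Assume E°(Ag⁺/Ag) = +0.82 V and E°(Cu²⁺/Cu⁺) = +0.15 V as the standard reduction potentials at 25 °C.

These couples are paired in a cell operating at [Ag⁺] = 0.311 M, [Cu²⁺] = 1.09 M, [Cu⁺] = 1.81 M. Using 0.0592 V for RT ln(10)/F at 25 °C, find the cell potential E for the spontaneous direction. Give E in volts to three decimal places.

+0.653 V

Ag⁺/Ag is the cathode (higher E°), Cu²⁺/Cu⁺ the anode: E°cell = +0.82 − (+0.15) = +0.67 V, n = 1.
Overall: Ag⁺(aq) + Cu⁺(aq) → Ag(s) + Cu²⁺(aq)
Q = [Cu²⁺] / ([Ag⁺]·[Cu⁺]); log Q = 0.287.
E = E° − (0.0592/n) log Q = +0.67 − (0.0592/1)(0.287) = +0.653 V.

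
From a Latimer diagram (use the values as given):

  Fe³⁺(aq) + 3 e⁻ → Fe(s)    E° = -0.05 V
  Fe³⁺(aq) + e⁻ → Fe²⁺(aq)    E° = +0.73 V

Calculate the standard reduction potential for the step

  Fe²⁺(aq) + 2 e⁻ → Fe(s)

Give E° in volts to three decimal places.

Sequential free energies add, so n₃E°₃ = n₁E°₁ + n₂E°₂.
With n₃ = 3, and the known step contributing 1×(+0.73) V, the unknown satisfies 2·E° = 3×(-0.05) − 1×(+0.73) = -0.880.
E° = -0.880 / 2 = -0.440 V.

-0.440 V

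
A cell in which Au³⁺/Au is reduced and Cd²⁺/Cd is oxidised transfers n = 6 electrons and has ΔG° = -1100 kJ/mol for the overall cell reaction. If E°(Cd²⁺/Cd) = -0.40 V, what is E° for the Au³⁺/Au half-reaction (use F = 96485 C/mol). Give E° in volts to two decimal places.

+1.50 V

E°cell = −ΔG°/(nF) = −(-1100×10³)/((6)(96485)) = +1.900 V.
Since Au³⁺/Au is the cathode and Cd²⁺/Cd the anode, E°cell = E°(Au³⁺/Au) − E°(Cd²⁺/Cd).
So E°(Au³⁺/Au) = E°cell + E°(Cd²⁺/Cd) = +1.900 + (-0.40) = +1.50 V.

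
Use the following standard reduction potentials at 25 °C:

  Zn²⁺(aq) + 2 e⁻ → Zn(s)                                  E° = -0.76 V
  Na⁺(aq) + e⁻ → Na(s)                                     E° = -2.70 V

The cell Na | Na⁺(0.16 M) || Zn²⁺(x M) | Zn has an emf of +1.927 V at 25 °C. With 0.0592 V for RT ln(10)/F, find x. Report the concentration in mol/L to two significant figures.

0.0093 M

Zn²⁺/Zn is the cathode, Na⁺/Na the anode: E°cell = +1.94 V, n = 2.
Overall reaction: Zn²⁺(aq) + 2 Na(s) → Zn(s) + 2 Na⁺(aq); Q = [Na⁺]^2/[Zn²⁺]^1.
From E = E° − (0.0592/n) log Q: log Q = (E° − E)·n/0.0592 = (+1.94 − (+1.927))·2/0.0592 = 0.4392.
So 1·log[Zn²⁺] = 2·log(0.16) − log Q = -1.5918 − (0.4392) = -2.0310; [Zn²⁺] = 10^(-2.0310) ≈ 0.0093 M.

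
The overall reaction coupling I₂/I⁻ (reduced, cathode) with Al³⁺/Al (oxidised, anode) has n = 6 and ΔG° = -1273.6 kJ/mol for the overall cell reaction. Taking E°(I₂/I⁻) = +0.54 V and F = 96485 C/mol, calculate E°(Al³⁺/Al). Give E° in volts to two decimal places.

E°cell = −ΔG°/(nF) = −(-1273.6×10³)/((6)(96485)) = +2.200 V.
Since I₂/I⁻ is the cathode and Al³⁺/Al the anode, E°cell = E°(I₂/I⁻) − E°(Al³⁺/Al).
So E°(Al³⁺/Al) = E°(I₂/I⁻) − E°cell = (+0.54) − (+2.200) = -1.66 V.

-1.66 V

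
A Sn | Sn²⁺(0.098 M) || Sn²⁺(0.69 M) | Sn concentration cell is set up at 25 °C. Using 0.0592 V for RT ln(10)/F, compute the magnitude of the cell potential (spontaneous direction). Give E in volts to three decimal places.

+0.025 V

For a concentration cell E°cell = 0. The 0.69 M side is the cathode (reduction is favoured where [Sn²⁺] is higher).
With n = 2, E = −(0.0592/2) log([Sn²⁺]ₐₙ/[Sn²⁺]꜀ₐₜ) = −(0.0592/2) log(0.098/0.69) = −(0.0592/2)(-0.848) = +0.025 V.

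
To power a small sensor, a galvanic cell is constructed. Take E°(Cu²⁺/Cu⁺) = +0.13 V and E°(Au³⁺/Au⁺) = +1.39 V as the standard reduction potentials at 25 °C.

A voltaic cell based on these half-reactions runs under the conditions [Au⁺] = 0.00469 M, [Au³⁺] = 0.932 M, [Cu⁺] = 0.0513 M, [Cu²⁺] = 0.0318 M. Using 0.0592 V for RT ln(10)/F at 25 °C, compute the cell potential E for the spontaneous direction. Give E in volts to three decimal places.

Au³⁺/Au⁺ is the cathode (higher E°), Cu²⁺/Cu⁺ the anode: E°cell = +1.39 − (+0.13) = +1.26 V, n = 2.
Overall: Au³⁺(aq) + 2 Cu⁺(aq) → Au⁺(aq) + 2 Cu²⁺(aq)
Q = [Au⁺]·[Cu²⁺]^2 / ([Au³⁺]·[Cu⁺]^2); log Q = -2.714.
E = E° − (0.0592/n) log Q = +1.26 − (0.0592/2)(-2.714) = +1.340 V.

+1.340 V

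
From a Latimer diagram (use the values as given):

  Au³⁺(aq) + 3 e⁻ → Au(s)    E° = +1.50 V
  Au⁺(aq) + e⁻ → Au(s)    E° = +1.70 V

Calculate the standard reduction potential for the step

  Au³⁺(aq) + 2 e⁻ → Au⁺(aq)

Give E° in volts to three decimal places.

Sequential free energies add, so n₃E°₃ = n₁E°₁ + n₂E°₂.
With n₃ = 3, and the known step contributing 1×(+1.70) V, the unknown satisfies 2·E° = 3×(+1.50) − 1×(+1.70) = +2.800.
E° = +2.800 / 2 = +1.400 V.

+1.400 V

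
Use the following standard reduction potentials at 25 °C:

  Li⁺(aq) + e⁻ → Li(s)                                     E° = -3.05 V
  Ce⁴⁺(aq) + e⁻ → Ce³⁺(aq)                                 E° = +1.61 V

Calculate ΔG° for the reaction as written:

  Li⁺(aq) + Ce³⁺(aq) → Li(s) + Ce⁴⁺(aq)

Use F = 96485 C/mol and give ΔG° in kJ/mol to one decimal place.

+449.6 kJ/mol

As written, Li⁺/Li is reduced (cathode) and Ce⁴⁺/Ce³⁺ is oxidised (anode), so E°cell = (-3.05) − (+1.61) = -4.66 V.
Balancing electrons gives n = 1.
ΔG° = −nFE° = −(1)(96485)(-4.66) = 449,620 J = +449.6 kJ/mol.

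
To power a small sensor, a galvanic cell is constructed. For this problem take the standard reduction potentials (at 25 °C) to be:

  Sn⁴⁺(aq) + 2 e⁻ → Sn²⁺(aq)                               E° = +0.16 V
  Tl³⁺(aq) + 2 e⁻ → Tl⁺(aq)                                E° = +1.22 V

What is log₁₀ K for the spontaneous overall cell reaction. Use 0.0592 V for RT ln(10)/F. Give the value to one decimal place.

35.8

Cathode: Tl³⁺/Tl⁺; anode: Sn⁴⁺/Sn²⁺. E°cell = +1.06 V, n = 2.
log K = nE°cell / 0.0592 = (2)(+1.06) / 0.0592 = 35.8.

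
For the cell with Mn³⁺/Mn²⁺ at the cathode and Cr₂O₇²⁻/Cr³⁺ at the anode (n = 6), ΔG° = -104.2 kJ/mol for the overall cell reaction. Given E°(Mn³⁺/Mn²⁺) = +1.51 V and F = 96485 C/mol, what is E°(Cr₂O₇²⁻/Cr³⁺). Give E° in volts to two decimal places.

E°cell = −ΔG°/(nF) = −(-104.2×10³)/((6)(96485)) = +0.180 V.
Since Mn³⁺/Mn²⁺ is the cathode and Cr₂O₇²⁻/Cr³⁺ the anode, E°cell = E°(Mn³⁺/Mn²⁺) − E°(Cr₂O₇²⁻/Cr³⁺).
So E°(Cr₂O₇²⁻/Cr³⁺) = E°(Mn³⁺/Mn²⁺) − E°cell = (+1.51) − (+0.180) = +1.33 V.

+1.33 V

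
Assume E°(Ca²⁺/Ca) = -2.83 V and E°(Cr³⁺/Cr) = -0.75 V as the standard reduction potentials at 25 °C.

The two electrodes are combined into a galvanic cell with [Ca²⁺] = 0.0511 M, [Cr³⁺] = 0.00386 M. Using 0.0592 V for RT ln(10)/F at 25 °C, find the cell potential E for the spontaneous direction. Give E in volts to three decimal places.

Cr³⁺/Cr is the cathode (higher E°), Ca²⁺/Ca the anode: E°cell = -0.75 − (-2.83) = +2.08 V, n = 6.
Overall: 2 Cr³⁺(aq) + 3 Ca(s) → 2 Cr(s) + 3 Ca²⁺(aq)
Q = [Ca²⁺]^3 / ([Cr³⁺]^2); log Q = 0.952.
E = E° − (0.0592/n) log Q = +2.08 − (0.0592/6)(0.952) = +2.071 V.

+2.071 V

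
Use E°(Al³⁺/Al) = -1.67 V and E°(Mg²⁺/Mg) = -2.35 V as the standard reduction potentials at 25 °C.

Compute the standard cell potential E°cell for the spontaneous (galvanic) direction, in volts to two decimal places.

The Al³⁺/Al couple has the higher reduction potential, so it is the cathode; Mg²⁺/Mg is oxidised at the anode.
E°cell = E°(cathode) − E°(anode) = (-1.67) − (-2.35) = +0.68 V.

+0.68 V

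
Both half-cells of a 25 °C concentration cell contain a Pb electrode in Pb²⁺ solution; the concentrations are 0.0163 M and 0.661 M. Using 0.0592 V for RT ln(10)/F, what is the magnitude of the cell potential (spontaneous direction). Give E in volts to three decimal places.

+0.048 V

For a concentration cell E°cell = 0. The 0.661 M side is the cathode (reduction is favoured where [Pb²⁺] is higher).
With n = 2, E = −(0.0592/2) log([Pb²⁺]ₐₙ/[Pb²⁺]꜀ₐₜ) = −(0.0592/2) log(0.0163/0.661) = −(0.0592/2)(-1.608) = +0.048 V.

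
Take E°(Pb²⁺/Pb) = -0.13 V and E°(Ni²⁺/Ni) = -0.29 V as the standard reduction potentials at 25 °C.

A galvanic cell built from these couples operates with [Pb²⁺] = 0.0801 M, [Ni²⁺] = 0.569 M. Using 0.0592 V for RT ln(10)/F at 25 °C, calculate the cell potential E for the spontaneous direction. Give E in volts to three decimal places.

Pb²⁺/Pb is the cathode (higher E°), Ni²⁺/Ni the anode: E°cell = -0.13 − (-0.29) = +0.16 V, n = 2.
Overall: Pb²⁺(aq) + Ni(s) → Pb(s) + Ni²⁺(aq)
Q = [Ni²⁺] / ([Pb²⁺]); log Q = 0.851.
E = E° − (0.0592/n) log Q = +0.16 − (0.0592/2)(0.851) = +0.135 V.

+0.135 V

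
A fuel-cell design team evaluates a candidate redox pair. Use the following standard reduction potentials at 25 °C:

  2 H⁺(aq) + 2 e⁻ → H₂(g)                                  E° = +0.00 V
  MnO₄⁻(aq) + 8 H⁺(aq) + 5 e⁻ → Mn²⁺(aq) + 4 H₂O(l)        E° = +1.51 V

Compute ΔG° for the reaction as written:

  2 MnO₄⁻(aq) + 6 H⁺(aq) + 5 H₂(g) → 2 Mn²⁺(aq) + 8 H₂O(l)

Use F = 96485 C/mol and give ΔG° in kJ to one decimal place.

-1456.9 kJ

As written, MnO₄⁻/Mn²⁺ is reduced (cathode) and H⁺/H₂ is oxidised (anode), so E°cell = (+1.51) − (+0.00) = +1.51 V.
Balancing electrons gives n = 10.
ΔG° = −nFE° = −(10)(96485)(+1.51) = -1,456,924 J = -1456.9 kJ.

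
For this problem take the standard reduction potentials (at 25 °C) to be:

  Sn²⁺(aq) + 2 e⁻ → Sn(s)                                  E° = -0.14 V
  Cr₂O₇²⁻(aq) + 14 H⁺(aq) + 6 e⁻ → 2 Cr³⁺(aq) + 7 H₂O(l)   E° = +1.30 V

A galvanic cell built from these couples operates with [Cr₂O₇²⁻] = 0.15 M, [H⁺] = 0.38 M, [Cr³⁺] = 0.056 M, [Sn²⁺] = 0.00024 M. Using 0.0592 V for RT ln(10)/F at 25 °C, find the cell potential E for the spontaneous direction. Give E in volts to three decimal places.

Cr₂O₇²⁻/Cr³⁺ is the cathode (higher E°), Sn²⁺/Sn the anode: E°cell = +1.30 − (-0.14) = +1.44 V, n = 6.
Overall: Cr₂O₇²⁻(aq) + 14 H⁺(aq) + 3 Sn(s) → 2 Cr³⁺(aq) + 7 H₂O(l) + 3 Sn²⁺(aq)
Q = [Cr³⁺]^2·[Sn²⁺]^3 / ([Cr₂O₇²⁻]·[H⁺]^14); log Q = -6.656.
E = E° − (0.0592/n) log Q = +1.44 − (0.0592/6)(-6.656) = +1.506 V.

+1.506 V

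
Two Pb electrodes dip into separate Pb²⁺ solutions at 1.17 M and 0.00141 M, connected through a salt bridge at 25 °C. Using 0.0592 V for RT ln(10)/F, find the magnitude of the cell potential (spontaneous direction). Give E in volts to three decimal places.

For a concentration cell E°cell = 0. The 1.17 M side is the cathode (reduction is favoured where [Pb²⁺] is higher).
With n = 2, E = −(0.0592/2) log([Pb²⁺]ₐₙ/[Pb²⁺]꜀ₐₜ) = −(0.0592/2) log(0.00141/1.17) = −(0.0592/2)(-2.919) = +0.086 V.

+0.086 V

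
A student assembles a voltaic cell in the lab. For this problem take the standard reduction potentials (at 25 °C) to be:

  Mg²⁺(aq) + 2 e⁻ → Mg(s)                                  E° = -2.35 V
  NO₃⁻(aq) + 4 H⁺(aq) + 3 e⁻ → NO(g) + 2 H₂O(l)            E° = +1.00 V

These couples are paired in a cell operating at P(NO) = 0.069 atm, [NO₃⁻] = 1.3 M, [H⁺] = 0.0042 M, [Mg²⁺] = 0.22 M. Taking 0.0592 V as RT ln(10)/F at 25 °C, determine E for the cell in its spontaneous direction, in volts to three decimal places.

+3.207 V

NO₃⁻/NO is the cathode (higher E°), Mg²⁺/Mg the anode: E°cell = +1.00 − (-2.35) = +3.35 V, n = 6.
Overall: 2 NO₃⁻(aq) + 8 H⁺(aq) + 3 Mg(s) → 2 NO(g) + 4 H₂O(l) + 3 Mg²⁺(aq)
Q = P(NO)^2·[Mg²⁺]^3 / ([NO₃⁻]^2·[H⁺]^8); log Q = 14.491.
E = E° − (0.0592/n) log Q = +3.35 − (0.0592/6)(14.491) = +3.207 V.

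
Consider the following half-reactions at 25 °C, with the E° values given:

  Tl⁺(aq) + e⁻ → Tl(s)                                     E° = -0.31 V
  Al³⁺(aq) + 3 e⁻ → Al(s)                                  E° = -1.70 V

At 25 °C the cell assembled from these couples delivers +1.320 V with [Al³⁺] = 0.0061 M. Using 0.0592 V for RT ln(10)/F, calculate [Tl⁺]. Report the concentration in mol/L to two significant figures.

0.012 M

Tl⁺/Tl is the cathode, Al³⁺/Al the anode: E°cell = +1.39 V, n = 3.
Overall reaction: 3 Tl⁺(aq) + Al(s) → 3 Tl(s) + Al³⁺(aq); Q = [Al³⁺]^1/[Tl⁺]^3.
From E = E° − (0.0592/n) log Q: log Q = (E° − E)·n/0.0592 = (+1.39 − (+1.320))·3/0.0592 = 3.5473.
So 3·log[Tl⁺] = 1·log(0.0061) − log Q = -2.2147 − (3.5473) = -5.7620; log[Tl⁺] = -5.7620 / 3 = -1.9207; [Tl⁺] = 10^(-1.9207) ≈ 0.012 M.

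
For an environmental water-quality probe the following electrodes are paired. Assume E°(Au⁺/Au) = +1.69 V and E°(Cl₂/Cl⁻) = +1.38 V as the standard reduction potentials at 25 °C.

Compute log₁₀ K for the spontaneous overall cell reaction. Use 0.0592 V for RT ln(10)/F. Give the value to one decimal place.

10.5

Cathode: Au⁺/Au; anode: Cl₂/Cl⁻. E°cell = +0.31 V, n = 2.
log K = nE°cell / 0.0592 = (2)(+0.31) / 0.0592 = 10.5.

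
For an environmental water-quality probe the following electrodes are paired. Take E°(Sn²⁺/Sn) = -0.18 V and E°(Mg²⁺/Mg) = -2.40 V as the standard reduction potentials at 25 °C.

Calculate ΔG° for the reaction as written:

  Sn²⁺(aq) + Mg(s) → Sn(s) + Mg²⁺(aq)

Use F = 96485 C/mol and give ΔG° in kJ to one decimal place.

As written, Sn²⁺/Sn is reduced (cathode) and Mg²⁺/Mg is oxidised (anode), so E°cell = (-0.18) − (-2.40) = +2.22 V.
Balancing electrons gives n = 2.
ΔG° = −nFE° = −(2)(96485)(+2.22) = -428,393 J = -428.4 kJ.

-428.4 kJ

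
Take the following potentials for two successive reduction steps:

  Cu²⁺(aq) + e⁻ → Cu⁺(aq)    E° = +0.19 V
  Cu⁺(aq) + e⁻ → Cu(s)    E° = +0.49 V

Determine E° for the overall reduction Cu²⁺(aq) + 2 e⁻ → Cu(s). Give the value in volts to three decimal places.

+0.340 V

Since ΔG° = −nFE° is additive over sequential reductions, n₃E°₃ = n₁E°₁ + n₂E°₂.
E°₃ = (1×+0.19 + 1×+0.49) / 2 = (+0.680) / 2 = +0.340 V.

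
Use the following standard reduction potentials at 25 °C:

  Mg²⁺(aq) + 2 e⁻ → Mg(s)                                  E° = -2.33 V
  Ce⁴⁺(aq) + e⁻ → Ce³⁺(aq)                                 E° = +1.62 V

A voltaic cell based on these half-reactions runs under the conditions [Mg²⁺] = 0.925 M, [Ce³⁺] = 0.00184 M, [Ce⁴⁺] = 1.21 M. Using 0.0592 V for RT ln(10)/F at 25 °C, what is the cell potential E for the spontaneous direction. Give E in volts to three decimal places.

Ce⁴⁺/Ce³⁺ is the cathode (higher E°), Mg²⁺/Mg the anode: E°cell = +1.62 − (-2.33) = +3.95 V, n = 2.
Overall: 2 Ce⁴⁺(aq) + Mg(s) → 2 Ce³⁺(aq) + Mg²⁺(aq)
Q = [Ce³⁺]^2·[Mg²⁺] / ([Ce⁴⁺]^2); log Q = -5.670.
E = E° − (0.0592/n) log Q = +3.95 − (0.0592/2)(-5.670) = +4.118 V.

+4.118 V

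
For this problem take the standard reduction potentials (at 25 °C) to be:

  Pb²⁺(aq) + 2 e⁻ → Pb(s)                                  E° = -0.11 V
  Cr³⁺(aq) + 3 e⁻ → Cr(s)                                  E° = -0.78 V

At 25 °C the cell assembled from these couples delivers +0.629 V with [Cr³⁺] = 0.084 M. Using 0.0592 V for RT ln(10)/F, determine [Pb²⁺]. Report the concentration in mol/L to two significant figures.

Pb²⁺/Pb is the cathode, Cr³⁺/Cr the anode: E°cell = +0.67 V, n = 6.
Overall reaction: 3 Pb²⁺(aq) + 2 Cr(s) → 3 Pb(s) + 2 Cr³⁺(aq); Q = [Cr³⁺]^2/[Pb²⁺]^3.
From E = E° − (0.0592/n) log Q: log Q = (E° − E)·n/0.0592 = (+0.67 − (+0.629))·6/0.0592 = 4.1554.
So 3·log[Pb²⁺] = 2·log(0.084) − log Q = -2.1514 − (4.1554) = -6.3068; log[Pb²⁺] = -6.3068 / 3 = -2.1023; [Pb²⁺] = 10^(-2.1023) ≈ 0.0079 M.

0.0079 M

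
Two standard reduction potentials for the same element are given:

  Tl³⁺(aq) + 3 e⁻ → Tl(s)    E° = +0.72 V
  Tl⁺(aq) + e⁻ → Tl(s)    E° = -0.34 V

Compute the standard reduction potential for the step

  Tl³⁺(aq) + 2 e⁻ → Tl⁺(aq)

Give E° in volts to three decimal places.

Sequential free energies add, so n₃E°₃ = n₁E°₁ + n₂E°₂.
With n₃ = 3, and the known step contributing 1×(-0.34) V, the unknown satisfies 2·E° = 3×(+0.72) − 1×(-0.34) = +2.500.
E° = +2.500 / 2 = +1.250 V.

+1.250 V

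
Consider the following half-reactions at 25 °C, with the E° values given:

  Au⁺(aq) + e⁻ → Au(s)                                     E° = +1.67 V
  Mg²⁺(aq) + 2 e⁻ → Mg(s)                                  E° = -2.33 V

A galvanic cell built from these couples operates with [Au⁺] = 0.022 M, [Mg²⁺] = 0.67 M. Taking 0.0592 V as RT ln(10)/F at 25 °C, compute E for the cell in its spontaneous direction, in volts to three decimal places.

Au⁺/Au is the cathode (higher E°), Mg²⁺/Mg the anode: E°cell = +1.67 − (-2.33) = +4.00 V, n = 2.
Overall: 2 Au⁺(aq) + Mg(s) → 2 Au(s) + Mg²⁺(aq)
Q = [Mg²⁺] / ([Au⁺]^2); log Q = 3.141.
E = E° − (0.0592/n) log Q = +4.00 − (0.0592/2)(3.141) = +3.907 V.

+3.907 V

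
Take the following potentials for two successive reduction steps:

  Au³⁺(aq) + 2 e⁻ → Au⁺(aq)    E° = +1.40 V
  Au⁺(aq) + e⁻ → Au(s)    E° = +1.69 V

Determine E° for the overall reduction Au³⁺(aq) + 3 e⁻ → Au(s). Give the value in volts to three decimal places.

Since ΔG° = −nFE° is additive over sequential reductions, n₃E°₃ = n₁E°₁ + n₂E°₂.
E°₃ = (2×+1.40 + 1×+1.69) / 3 = (+4.490) / 3 = +1.497 V.
Simply averaging or adding the two E° values would be wrong; the electron-weighted sum is required.

+1.497 V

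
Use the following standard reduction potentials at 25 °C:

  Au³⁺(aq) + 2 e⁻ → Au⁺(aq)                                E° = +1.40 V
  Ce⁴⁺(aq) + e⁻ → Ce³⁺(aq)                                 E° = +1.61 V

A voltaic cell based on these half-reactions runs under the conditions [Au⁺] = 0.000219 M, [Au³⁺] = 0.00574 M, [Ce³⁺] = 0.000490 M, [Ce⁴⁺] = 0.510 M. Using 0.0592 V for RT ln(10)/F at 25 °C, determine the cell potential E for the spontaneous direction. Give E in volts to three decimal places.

Ce⁴⁺/Ce³⁺ is the cathode (higher E°), Au³⁺/Au⁺ the anode: E°cell = +1.61 − (+1.40) = +0.21 V, n = 2.
Overall: 2 Ce⁴⁺(aq) + Au⁺(aq) → 2 Ce³⁺(aq) + Au³⁺(aq)
Q = [Ce³⁺]^2·[Au³⁺] / ([Ce⁴⁺]^2·[Au⁺]); log Q = -4.616.
E = E° − (0.0592/n) log Q = +0.21 − (0.0592/2)(-4.616) = +0.347 V.

+0.347 V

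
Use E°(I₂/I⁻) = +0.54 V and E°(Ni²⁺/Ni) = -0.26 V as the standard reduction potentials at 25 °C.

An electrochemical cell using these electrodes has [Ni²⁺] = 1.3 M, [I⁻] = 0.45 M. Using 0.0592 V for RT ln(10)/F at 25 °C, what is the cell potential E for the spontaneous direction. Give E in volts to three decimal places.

I₂/I⁻ is the cathode (higher E°), Ni²⁺/Ni the anode: E°cell = +0.54 − (-0.26) = +0.80 V, n = 2.
Overall: I₂(s) + Ni(s) → 2 I⁻(aq) + Ni²⁺(aq)
Q = [I⁻]^2·[Ni²⁺]; log Q = -0.580.
E = E° − (0.0592/n) log Q = +0.80 − (0.0592/2)(-0.580) = +0.817 V.

+0.817 V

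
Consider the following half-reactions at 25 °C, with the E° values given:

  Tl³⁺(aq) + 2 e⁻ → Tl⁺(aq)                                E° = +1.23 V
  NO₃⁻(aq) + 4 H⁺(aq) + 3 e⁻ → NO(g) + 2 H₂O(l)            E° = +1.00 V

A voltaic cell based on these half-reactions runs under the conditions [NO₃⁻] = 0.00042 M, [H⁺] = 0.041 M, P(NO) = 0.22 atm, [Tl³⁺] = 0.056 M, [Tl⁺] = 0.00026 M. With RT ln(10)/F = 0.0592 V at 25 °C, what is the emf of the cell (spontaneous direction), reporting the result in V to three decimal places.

Tl³⁺/Tl⁺ is the cathode (higher E°), NO₃⁻/NO the anode: E°cell = +1.23 − (+1.00) = +0.23 V, n = 6.
Overall: 3 Tl³⁺(aq) + 2 NO(g) + 4 H₂O(l) → 3 Tl⁺(aq) + 2 NO₃⁻(aq) + 8 H⁺(aq)
Q = [Tl⁺]^3·[NO₃⁻]^2·[H⁺]^8 / ([Tl³⁺]^3·P(NO)^2); log Q = -23.536.
E = E° − (0.0592/n) log Q = +0.23 − (0.0592/6)(-23.536) = +0.462 V.

+0.462 V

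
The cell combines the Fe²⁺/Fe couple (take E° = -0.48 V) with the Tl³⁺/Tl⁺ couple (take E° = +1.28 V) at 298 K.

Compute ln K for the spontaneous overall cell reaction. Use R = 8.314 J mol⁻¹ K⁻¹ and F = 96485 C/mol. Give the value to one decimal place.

137.1

Cathode: Tl³⁺/Tl⁺; anode: Fe²⁺/Fe. E°cell = (+1.28) − (-0.48) = +1.76 V, with n = 2.
ΔG° = −nFE° = −RT ln K, so ln K = nFE°/(RT) = (2)(96485)(+1.76) / ((8.314)(298)) = 137.081.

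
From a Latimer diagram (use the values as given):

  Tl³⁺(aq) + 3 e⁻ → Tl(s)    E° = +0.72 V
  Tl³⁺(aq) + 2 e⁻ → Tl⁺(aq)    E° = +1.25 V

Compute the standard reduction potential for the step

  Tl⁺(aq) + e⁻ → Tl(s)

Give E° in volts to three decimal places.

Sequential free energies add, so n₃E°₃ = n₁E°₁ + n₂E°₂.
With n₃ = 3, and the known step contributing 2×(+1.25) V, the unknown satisfies 1·E° = 3×(+0.72) − 2×(+1.25) = -0.340.
E° = -0.340 / 1 = -0.340 V.

-0.340 V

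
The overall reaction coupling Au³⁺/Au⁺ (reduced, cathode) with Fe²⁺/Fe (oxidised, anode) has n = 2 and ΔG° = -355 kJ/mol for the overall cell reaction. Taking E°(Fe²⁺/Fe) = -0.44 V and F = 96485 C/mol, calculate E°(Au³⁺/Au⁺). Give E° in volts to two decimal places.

+1.40 V

E°cell = −ΔG°/(nF) = −(-355×10³)/((2)(96485)) = +1.840 V.
Since Au³⁺/Au⁺ is the cathode and Fe²⁺/Fe the anode, E°cell = E°(Au³⁺/Au⁺) − E°(Fe²⁺/Fe).
So E°(Au³⁺/Au⁺) = E°cell + E°(Fe²⁺/Fe) = +1.840 + (-0.44) = +1.40 V.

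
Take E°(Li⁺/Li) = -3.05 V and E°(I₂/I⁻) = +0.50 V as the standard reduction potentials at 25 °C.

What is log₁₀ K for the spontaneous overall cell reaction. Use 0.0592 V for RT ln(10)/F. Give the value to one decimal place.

Cathode: I₂/I⁻; anode: Li⁺/Li. E°cell = +3.55 V, n = 2.
log K = nE°cell / 0.0592 = (2)(+3.55) / 0.0592 = 119.9.

119.9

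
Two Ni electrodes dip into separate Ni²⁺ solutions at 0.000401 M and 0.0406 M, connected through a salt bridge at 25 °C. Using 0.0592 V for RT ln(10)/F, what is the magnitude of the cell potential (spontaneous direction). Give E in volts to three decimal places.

+0.059 V

For a concentration cell E°cell = 0. The 0.0406 M side is the cathode (reduction is favoured where [Ni²⁺] is higher).
With n = 2, E = −(0.0592/2) log([Ni²⁺]ₐₙ/[Ni²⁺]꜀ₐₜ) = −(0.0592/2) log(0.000401/0.0406) = −(0.0592/2)(-2.005) = +0.059 V.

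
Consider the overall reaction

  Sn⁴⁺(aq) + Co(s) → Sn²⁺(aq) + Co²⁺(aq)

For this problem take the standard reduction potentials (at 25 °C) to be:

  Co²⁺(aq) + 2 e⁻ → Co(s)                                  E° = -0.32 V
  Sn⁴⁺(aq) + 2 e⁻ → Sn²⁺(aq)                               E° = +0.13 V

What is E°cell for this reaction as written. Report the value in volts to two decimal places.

+0.45 V

The Sn⁴⁺/Sn²⁺ couple has the higher reduction potential, so it is the cathode; Co²⁺/Co is oxidised at the anode.
E°cell = E°(cathode) − E°(anode) = (+0.13) − (-0.32) = +0.45 V.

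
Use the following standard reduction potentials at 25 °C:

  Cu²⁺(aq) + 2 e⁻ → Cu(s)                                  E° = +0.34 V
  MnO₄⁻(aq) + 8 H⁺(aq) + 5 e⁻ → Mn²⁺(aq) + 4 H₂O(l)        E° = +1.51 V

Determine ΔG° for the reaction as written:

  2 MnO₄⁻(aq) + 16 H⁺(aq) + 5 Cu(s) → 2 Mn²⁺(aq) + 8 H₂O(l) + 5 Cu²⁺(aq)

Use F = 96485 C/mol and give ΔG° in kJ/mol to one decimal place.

-1128.9 kJ/mol

As written, MnO₄⁻/Mn²⁺ is reduced (cathode) and Cu²⁺/Cu is oxidised (anode), so E°cell = (+1.51) − (+0.34) = +1.17 V.
Balancing electrons gives n = 10.
ΔG° = −nFE° = −(10)(96485)(+1.17) = -1,128,874 J = -1128.9 kJ/mol.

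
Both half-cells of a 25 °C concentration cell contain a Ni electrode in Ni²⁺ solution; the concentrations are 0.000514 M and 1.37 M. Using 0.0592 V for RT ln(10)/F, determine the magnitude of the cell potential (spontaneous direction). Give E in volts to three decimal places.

For a concentration cell E°cell = 0. The 1.37 M side is the cathode (reduction is favoured where [Ni²⁺] is higher).
With n = 2, E = −(0.0592/2) log([Ni²⁺]ₐₙ/[Ni²⁺]꜀ₐₜ) = −(0.0592/2) log(0.000514/1.37) = −(0.0592/2)(-3.426) = +0.101 V.

+0.101 V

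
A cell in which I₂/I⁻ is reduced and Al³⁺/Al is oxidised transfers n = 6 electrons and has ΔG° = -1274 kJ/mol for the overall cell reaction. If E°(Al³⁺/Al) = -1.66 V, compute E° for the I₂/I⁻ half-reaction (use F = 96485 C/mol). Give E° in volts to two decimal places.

+0.54 V

E°cell = −ΔG°/(nF) = −(-1274×10³)/((6)(96485)) = +2.201 V.
Since I₂/I⁻ is the cathode and Al³⁺/Al the anode, E°cell = E°(I₂/I⁻) − E°(Al³⁺/Al).
So E°(I₂/I⁻) = E°cell + E°(Al³⁺/Al) = +2.201 + (-1.66) = +0.54 V.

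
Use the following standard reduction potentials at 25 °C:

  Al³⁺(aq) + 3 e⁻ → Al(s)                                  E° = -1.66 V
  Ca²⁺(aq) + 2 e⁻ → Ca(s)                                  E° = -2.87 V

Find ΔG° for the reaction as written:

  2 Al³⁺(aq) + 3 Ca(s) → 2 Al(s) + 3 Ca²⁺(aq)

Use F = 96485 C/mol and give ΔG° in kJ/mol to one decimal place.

-700.5 kJ/mol

As written, Al³⁺/Al is reduced (cathode) and Ca²⁺/Ca is oxidised (anode), so E°cell = (-1.66) − (-2.87) = +1.21 V.
Balancing electrons gives n = 6.
ΔG° = −nFE° = −(6)(96485)(+1.21) = -700,481 J = -700.5 kJ/mol.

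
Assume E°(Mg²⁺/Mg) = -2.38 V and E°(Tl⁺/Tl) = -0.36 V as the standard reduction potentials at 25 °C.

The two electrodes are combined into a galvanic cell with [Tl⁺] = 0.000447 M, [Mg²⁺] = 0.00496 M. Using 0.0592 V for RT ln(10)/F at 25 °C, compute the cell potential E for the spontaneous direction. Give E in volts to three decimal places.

Tl⁺/Tl is the cathode (higher E°), Mg²⁺/Mg the anode: E°cell = -0.36 − (-2.38) = +2.02 V, n = 2.
Overall: 2 Tl⁺(aq) + Mg(s) → 2 Tl(s) + Mg²⁺(aq)
Q = [Mg²⁺] / ([Tl⁺]^2); log Q = 4.395.
E = E° − (0.0592/n) log Q = +2.02 − (0.0592/2)(4.395) = +1.890 V.

+1.890 V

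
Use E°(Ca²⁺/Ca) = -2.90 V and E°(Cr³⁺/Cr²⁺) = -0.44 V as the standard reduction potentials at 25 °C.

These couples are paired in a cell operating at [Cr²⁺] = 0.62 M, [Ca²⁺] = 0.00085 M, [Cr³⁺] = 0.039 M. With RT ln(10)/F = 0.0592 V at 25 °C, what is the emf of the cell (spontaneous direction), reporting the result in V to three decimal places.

Cr³⁺/Cr²⁺ is the cathode (higher E°), Ca²⁺/Ca the anode: E°cell = -0.44 − (-2.90) = +2.46 V, n = 2.
Overall: 2 Cr³⁺(aq) + Ca(s) → 2 Cr²⁺(aq) + Ca²⁺(aq)
Q = [Cr²⁺]^2·[Ca²⁺] / ([Cr³⁺]^2); log Q = -0.668.
E = E° − (0.0592/n) log Q = +2.46 − (0.0592/2)(-0.668) = +2.480 V.

+2.480 V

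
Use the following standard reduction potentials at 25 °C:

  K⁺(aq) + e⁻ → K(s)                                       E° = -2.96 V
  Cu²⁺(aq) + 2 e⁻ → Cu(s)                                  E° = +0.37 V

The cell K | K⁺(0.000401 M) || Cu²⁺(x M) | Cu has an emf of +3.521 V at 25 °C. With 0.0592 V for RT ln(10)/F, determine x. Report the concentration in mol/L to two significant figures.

0.46 M

Cu²⁺/Cu is the cathode, K⁺/K the anode: E°cell = +3.33 V, n = 2.
Overall reaction: Cu²⁺(aq) + 2 K(s) → Cu(s) + 2 K⁺(aq); Q = [K⁺]^2/[Cu²⁺]^1.
From E = E° − (0.0592/n) log Q: log Q = (E° − E)·n/0.0592 = (+3.33 − (+3.521))·2/0.0592 = -6.4527.
So 1·log[Cu²⁺] = 2·log(0.000401) − log Q = -6.7937 − (-6.4527) = -0.3410; [Cu²⁺] = 10^(-0.3410) ≈ 0.46 M.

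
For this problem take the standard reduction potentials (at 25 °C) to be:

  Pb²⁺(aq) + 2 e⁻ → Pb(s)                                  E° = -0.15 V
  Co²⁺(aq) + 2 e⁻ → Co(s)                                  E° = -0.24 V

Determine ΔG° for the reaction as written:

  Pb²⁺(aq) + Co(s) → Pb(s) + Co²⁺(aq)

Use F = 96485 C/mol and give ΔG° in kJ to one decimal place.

-17.4 kJ

As written, Pb²⁺/Pb is reduced (cathode) and Co²⁺/Co is oxidised (anode), so E°cell = (-0.15) − (-0.24) = +0.09 V.
Balancing electrons gives n = 2.
ΔG° = −nFE° = −(2)(96485)(+0.09) = -17,367 J = -17.4 kJ.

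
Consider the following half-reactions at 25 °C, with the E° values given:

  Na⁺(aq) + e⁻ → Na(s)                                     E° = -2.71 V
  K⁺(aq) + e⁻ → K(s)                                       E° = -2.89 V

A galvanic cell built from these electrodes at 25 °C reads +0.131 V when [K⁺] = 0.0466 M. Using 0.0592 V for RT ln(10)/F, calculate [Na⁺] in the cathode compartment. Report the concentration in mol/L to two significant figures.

0.0069 M

Na⁺/Na is the cathode, K⁺/K the anode: E°cell = +0.18 V, n = 1.
Overall reaction: Na⁺(aq) + K(s) → Na(s) + K⁺(aq); Q = [K⁺]^1/[Na⁺]^1.
From E = E° − (0.0592/n) log Q: log Q = (E° − E)·n/0.0592 = (+0.18 − (+0.131))·1/0.0592 = 0.8277.
So 1·log[Na⁺] = 1·log(0.0466) − log Q = -1.3316 − (0.8277) = -2.1593; [Na⁺] = 10^(-2.1593) ≈ 0.0069 M.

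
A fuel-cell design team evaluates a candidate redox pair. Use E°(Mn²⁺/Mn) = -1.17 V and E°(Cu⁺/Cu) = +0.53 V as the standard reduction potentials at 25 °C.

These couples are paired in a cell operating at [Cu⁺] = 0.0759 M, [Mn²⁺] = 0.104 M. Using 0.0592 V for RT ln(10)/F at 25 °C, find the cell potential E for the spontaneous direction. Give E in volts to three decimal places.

Cu⁺/Cu is the cathode (higher E°), Mn²⁺/Mn the anode: E°cell = +0.53 − (-1.17) = +1.70 V, n = 2.
Overall: 2 Cu⁺(aq) + Mn(s) → 2 Cu(s) + Mn²⁺(aq)
Q = [Mn²⁺] / ([Cu⁺]^2); log Q = 1.257.
E = E° − (0.0592/n) log Q = +1.70 − (0.0592/2)(1.257) = +1.663 V.

+1.663 V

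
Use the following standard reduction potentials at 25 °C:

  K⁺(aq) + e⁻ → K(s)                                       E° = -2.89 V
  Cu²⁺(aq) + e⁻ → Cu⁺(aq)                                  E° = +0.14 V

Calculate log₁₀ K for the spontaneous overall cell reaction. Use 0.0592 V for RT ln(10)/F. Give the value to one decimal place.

Cathode: Cu²⁺/Cu⁺; anode: K⁺/K. E°cell = +3.03 V, n = 1.
log K = nE°cell / 0.0592 = (1)(+3.03) / 0.0592 = 51.2.

51.2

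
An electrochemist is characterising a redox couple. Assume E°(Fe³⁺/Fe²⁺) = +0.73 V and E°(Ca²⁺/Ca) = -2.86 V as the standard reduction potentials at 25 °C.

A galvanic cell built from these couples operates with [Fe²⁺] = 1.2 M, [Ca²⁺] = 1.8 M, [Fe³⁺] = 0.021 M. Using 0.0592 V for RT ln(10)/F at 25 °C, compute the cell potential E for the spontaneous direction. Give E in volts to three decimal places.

Fe³⁺/Fe²⁺ is the cathode (higher E°), Ca²⁺/Ca the anode: E°cell = +0.73 − (-2.86) = +3.59 V, n = 2.
Overall: 2 Fe³⁺(aq) + Ca(s) → 2 Fe²⁺(aq) + Ca²⁺(aq)
Q = [Fe²⁺]^2·[Ca²⁺] / ([Fe³⁺]^2); log Q = 3.769.
E = E° − (0.0592/n) log Q = +3.59 − (0.0592/2)(3.769) = +3.478 V.

+3.478 V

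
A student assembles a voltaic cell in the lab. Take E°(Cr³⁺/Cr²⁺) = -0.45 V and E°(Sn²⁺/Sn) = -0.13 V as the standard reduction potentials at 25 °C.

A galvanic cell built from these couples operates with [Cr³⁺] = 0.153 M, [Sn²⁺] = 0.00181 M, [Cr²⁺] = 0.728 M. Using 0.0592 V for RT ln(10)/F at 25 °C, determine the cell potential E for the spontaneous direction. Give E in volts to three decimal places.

Sn²⁺/Sn is the cathode (higher E°), Cr³⁺/Cr²⁺ the anode: E°cell = -0.13 − (-0.45) = +0.32 V, n = 2.
Overall: Sn²⁺(aq) + 2 Cr²⁺(aq) → Sn(s) + 2 Cr³⁺(aq)
Q = [Cr³⁺]^2 / ([Sn²⁺]·[Cr²⁺]^2); log Q = 1.387.
E = E° − (0.0592/n) log Q = +0.32 − (0.0592/2)(1.387) = +0.279 V.

+0.279 V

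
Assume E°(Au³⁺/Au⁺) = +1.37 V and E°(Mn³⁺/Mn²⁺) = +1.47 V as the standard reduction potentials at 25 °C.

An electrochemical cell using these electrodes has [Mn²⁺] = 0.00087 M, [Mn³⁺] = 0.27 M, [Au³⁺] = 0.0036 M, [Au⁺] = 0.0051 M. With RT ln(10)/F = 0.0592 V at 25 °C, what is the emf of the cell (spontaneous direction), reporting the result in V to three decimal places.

+0.252 V

Mn³⁺/Mn²⁺ is the cathode (higher E°), Au³⁺/Au⁺ the anode: E°cell = +1.47 − (+1.37) = +0.10 V, n = 2.
Overall: 2 Mn³⁺(aq) + Au⁺(aq) → 2 Mn²⁺(aq) + Au³⁺(aq)
Q = [Mn²⁺]^2·[Au³⁺] / ([Mn³⁺]^2·[Au⁺]); log Q = -5.135.
E = E° − (0.0592/n) log Q = +0.10 − (0.0592/2)(-5.135) = +0.252 V.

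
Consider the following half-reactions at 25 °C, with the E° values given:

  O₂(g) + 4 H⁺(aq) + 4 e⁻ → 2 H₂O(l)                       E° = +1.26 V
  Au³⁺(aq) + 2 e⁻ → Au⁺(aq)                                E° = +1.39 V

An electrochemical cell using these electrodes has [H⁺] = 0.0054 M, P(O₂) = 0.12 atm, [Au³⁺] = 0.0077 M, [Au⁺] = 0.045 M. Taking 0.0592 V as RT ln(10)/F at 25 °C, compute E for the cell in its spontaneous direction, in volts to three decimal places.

Au³⁺/Au⁺ is the cathode (higher E°), O₂/H₂O the anode: E°cell = +1.39 − (+1.26) = +0.13 V, n = 4.
Overall: 2 Au³⁺(aq) + 2 H₂O(l) → 2 Au⁺(aq) + O₂(g) + 4 H⁺(aq)
Q = [Au⁺]^2·P(O₂)·[H⁺]^4 / ([Au³⁺]^2); log Q = -8.458.
E = E° − (0.0592/n) log Q = +0.13 − (0.0592/4)(-8.458) = +0.255 V.

+0.255 V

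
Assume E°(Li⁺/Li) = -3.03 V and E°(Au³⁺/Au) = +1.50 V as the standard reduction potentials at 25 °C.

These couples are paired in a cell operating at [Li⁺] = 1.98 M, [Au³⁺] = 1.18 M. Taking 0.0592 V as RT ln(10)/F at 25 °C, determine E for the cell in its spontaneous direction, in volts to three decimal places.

Au³⁺/Au is the cathode (higher E°), Li⁺/Li the anode: E°cell = +1.50 − (-3.03) = +4.53 V, n = 3.
Overall: Au³⁺(aq) + 3 Li(s) → Au(s) + 3 Li⁺(aq)
Q = [Li⁺]^3 / ([Au³⁺]); log Q = 0.818.
E = E° − (0.0592/n) log Q = +4.53 − (0.0592/3)(0.818) = +4.514 V.

+4.514 V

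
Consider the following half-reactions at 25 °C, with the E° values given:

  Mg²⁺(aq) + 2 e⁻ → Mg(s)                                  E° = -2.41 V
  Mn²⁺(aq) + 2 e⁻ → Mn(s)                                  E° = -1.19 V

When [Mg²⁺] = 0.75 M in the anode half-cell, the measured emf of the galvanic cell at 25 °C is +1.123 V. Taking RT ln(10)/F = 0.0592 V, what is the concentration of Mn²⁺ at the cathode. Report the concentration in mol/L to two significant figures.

Mn²⁺/Mn is the cathode, Mg²⁺/Mg the anode: E°cell = +1.22 V, n = 2.
Overall reaction: Mn²⁺(aq) + Mg(s) → Mn(s) + Mg²⁺(aq); Q = [Mg²⁺]^1/[Mn²⁺]^1.
From E = E° − (0.0592/n) log Q: log Q = (E° − E)·n/0.0592 = (+1.22 − (+1.123))·2/0.0592 = 3.2770.
So 1·log[Mn²⁺] = 1·log(0.75) − log Q = -0.1249 − (3.2770) = -3.4019; [Mn²⁺] = 10^(-3.4019) ≈ 0.00040 M.

0.00040 M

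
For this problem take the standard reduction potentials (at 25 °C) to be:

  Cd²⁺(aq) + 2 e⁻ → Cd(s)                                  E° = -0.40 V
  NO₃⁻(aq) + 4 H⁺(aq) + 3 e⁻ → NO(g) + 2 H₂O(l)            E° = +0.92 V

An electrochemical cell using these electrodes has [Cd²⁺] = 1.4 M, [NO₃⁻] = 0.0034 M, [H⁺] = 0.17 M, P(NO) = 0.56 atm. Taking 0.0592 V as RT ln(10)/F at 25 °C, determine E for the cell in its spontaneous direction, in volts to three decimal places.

+1.211 V

NO₃⁻/NO is the cathode (higher E°), Cd²⁺/Cd the anode: E°cell = +0.92 − (-0.40) = +1.32 V, n = 6.
Overall: 2 NO₃⁻(aq) + 8 H⁺(aq) + 3 Cd(s) → 2 NO(g) + 4 H₂O(l) + 3 Cd²⁺(aq)
Q = P(NO)^2·[Cd²⁺]^3 / ([NO₃⁻]^2·[H⁺]^8); log Q = 11.028.
E = E° − (0.0592/n) log Q = +1.32 − (0.0592/6)(11.028) = +1.211 V.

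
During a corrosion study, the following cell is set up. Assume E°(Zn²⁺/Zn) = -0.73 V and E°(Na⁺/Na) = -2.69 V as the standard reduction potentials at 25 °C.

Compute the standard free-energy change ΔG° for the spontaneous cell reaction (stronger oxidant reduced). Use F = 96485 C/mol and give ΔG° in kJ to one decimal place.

Zn²⁺/Zn (E° = -0.73 V) is the cathode; Na⁺/Na (E° = -2.69 V) is the anode, so E°cell = +1.96 V.
Balancing electrons gives n = 2 (lcm of 2 and 1).
ΔG° = −nFE° = −(2)(96485)(+1.96) = -378,221 J = -378.2 kJ.

-378.2 kJ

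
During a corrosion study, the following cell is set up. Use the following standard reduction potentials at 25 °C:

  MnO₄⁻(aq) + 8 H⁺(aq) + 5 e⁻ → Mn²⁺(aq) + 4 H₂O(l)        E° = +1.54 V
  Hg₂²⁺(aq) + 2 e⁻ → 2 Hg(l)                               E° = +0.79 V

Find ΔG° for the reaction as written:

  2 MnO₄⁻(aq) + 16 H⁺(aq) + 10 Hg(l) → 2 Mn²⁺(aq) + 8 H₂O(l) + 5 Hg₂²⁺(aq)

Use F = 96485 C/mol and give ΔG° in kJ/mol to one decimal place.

-723.6 kJ/mol

As written, MnO₄⁻/Mn²⁺ is reduced (cathode) and Hg₂²⁺/Hg is oxidised (anode), so E°cell = (+1.54) − (+0.79) = +0.75 V.
Balancing electrons gives n = 10.
ΔG° = −nFE° = −(10)(96485)(+0.75) = -723,638 J = -723.6 kJ/mol.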